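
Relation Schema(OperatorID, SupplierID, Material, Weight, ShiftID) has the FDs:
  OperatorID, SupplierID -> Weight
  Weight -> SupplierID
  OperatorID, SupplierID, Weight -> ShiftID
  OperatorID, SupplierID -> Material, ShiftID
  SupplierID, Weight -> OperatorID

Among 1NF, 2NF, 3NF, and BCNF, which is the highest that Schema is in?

Candidate keys: {OperatorID, SupplierID}, {Weight}. Prime attributes: {OperatorID, SupplierID, Weight}.
The left-hand side of every FD is a superkey, so BCNF is satisfied.

BCNF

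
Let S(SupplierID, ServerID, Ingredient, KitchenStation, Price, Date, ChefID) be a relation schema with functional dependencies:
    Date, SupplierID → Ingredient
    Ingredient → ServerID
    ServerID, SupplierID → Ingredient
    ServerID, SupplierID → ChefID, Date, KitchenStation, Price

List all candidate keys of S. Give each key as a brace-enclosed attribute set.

{Date, SupplierID}, {Ingredient, SupplierID}, {ServerID, SupplierID}

No FD produces {SupplierID}, so it must be in every candidate key.
{Date, SupplierID} is a candidate key since {Date, SupplierID}⁺ = {ChefID, Date, Ingredient, KitchenStation, Price, ServerID, SupplierID} covers every attribute.
{Ingredient, SupplierID} is a candidate key since {Ingredient, SupplierID}⁺ = {ChefID, Date, Ingredient, KitchenStation, Price, ServerID, SupplierID} covers every attribute.
{ServerID, SupplierID} is a candidate key since {ServerID, SupplierID}⁺ = {ChefID, Date, Ingredient, KitchenStation, Price, ServerID, SupplierID} covers every attribute.
No proper subset of any of these is a key, and no other minimal superkey exists.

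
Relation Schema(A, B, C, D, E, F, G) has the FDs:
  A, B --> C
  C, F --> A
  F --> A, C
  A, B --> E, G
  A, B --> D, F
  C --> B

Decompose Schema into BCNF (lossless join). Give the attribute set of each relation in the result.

Candidate keys of the original relation: {A, B}, {A, C}, {F}.
Within {A, B, C, D, E, F, G}: {C}⁺ ∩ {A, B, C, D, E, F, G} = {B, C}, not the whole set, so C --> B violates BCNF; decompose into {B, C} and {A, C, D, E, F, G}.
{B, C} has no BCNF violation.
{A, C, D, E, F, G} has no BCNF violation.

{A, C, D, E, F, G}; {B, C}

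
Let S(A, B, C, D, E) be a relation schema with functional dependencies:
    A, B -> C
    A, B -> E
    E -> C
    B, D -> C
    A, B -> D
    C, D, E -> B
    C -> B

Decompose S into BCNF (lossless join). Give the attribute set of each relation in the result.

{A, D, E}; {B, C}; {C, E}

Candidate keys of the original relation: {A, B}, {A, C}, {A, E}.
{A, B, C, D, E}: {E} determines {B, C, E} here but is not a superkey — split on E -> B, C, giving {B, C, E} and {A, D, E}.
{B, C, E}: {C} determines {B, C} here but is not a superkey — split on C -> B, giving {B, C} and {C, E}.
{B, C} is in BCNF.
{C, E} is in BCNF.
{A, D, E} is in BCNF.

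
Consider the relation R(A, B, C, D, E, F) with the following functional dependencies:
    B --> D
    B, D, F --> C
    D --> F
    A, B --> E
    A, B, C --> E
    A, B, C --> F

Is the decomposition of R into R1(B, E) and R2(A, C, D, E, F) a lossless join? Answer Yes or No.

The shared attributes are {E} and {E}⁺ = {E}.
R1 ⊄ {E} and R2 ⊄ {E}, so the split is lossy.

No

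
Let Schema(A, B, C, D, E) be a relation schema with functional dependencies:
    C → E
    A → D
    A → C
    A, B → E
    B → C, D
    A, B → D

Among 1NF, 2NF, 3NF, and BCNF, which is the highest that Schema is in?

1NF

Candidate key: {A, B}. Prime attributes: {A, B}.
For C → E we have {C}⁺ = {C, E}; {C} is not a superkey, so BCNF fails.
C → E has non-prime {E} on the right and a non-superkey on the left, so 3NF fails.
The proper key subset {A} of {A, B} determines non-prime {C, D, E}, so the relation is not even in 2NF.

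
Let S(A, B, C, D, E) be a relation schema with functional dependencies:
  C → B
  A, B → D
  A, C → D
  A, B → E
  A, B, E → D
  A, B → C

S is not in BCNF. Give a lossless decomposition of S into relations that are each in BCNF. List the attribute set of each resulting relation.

{A, C, D, E}; {B, C}

Candidate keys of the original relation: {A, B}, {A, C}.
Within {A, B, C, D, E}: {C}⁺ ∩ {A, B, C, D, E} = {B, C}, not the whole set, so C → B violates BCNF; decompose into {B, C} and {A, C, D, E}.
{B, C} is in BCNF.
{A, C, D, E} is in BCNF.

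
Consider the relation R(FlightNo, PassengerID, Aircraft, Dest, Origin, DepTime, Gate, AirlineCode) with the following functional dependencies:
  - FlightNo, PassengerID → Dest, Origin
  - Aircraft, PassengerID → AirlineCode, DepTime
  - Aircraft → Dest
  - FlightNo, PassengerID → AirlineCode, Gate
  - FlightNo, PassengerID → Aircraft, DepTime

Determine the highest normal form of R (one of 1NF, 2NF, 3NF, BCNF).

Candidate key: {FlightNo, PassengerID}. Prime attributes: {FlightNo, PassengerID}.
For Aircraft, PassengerID → AirlineCode, DepTime we have {Aircraft, PassengerID}⁺ = {Aircraft, AirlineCode, DepTime, Dest, PassengerID}; {Aircraft, PassengerID} is not a superkey, so BCNF fails.
Aircraft, PassengerID → AirlineCode, DepTime determines the non-prime attributes {AirlineCode, DepTime} from a non-superkey — 3NF is violated.
Checking every proper subset of each key, none determines a non-prime attribute — 2NF is satisfied.

2NF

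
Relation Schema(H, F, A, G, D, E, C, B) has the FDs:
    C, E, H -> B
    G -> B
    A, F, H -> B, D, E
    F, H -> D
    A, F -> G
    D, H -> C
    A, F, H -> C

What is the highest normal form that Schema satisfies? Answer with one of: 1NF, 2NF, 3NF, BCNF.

Candidate key: {A, F, H}. Prime attributes: {A, F, H}.
For C, E, H -> B we have {C, E, H}⁺ = {B, C, E, H}; {C, E, H} is not a superkey, so BCNF fails.
C, E, H -> B determines the non-prime attribute {B} from a non-superkey — 3NF is violated.
The proper key subset {A, F} of {A, F, H} determines non-prime {B, G}, so the relation is not even in 2NF.

1NF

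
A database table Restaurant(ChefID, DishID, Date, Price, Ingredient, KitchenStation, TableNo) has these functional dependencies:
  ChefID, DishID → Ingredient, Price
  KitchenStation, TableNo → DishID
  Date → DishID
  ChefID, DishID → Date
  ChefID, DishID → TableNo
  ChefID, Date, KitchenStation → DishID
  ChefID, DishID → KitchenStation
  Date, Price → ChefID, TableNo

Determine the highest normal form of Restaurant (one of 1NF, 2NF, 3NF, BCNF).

3NF

Candidate keys: {ChefID, Date}, {ChefID, DishID}, {ChefID, KitchenStation, TableNo}, {Date, Price}. Prime attributes: {ChefID, Date, DishID, KitchenStation, Price, TableNo}.
KitchenStation, TableNo → DishID breaks BCNF: {KitchenStation, TableNo}⁺ = {DishID, KitchenStation, TableNo}, so {KitchenStation, TableNo} is not a superkey.
But every attribute on its right side ({DishID}) is prime, and the same holds for every other non-superkey FD, so 3NF still holds.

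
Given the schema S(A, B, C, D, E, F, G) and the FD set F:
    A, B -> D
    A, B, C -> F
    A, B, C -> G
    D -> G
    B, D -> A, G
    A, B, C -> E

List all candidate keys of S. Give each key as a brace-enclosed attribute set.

Attributes never on any right-hand side: {B, C} — every candidate key must contain all of them.
{A, B, C} is a candidate key since {A, B, C}⁺ = {A, B, C, D, E, F, G} covers every attribute.
{B, C, D} is a candidate key since {B, C, D}⁺ = {A, B, C, D, E, F, G} covers every attribute.
Any other superkey properly contains one of these, so there are no further candidate keys.

{A, B, C}, {B, C, D}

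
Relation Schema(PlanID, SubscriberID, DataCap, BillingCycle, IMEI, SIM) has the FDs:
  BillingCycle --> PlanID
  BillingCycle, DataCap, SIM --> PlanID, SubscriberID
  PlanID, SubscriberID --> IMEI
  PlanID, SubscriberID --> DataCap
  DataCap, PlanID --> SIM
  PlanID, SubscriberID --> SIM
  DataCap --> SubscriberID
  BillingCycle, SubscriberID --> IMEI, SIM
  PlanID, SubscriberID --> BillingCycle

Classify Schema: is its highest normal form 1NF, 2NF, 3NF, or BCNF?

Candidate keys: {BillingCycle, DataCap}, {BillingCycle, SubscriberID}, {DataCap, PlanID}, {PlanID, SubscriberID}. Prime attributes: {BillingCycle, DataCap, PlanID, SubscriberID}.
BillingCycle --> PlanID: {BillingCycle}⁺ = {BillingCycle, PlanID}, which is not all of the attributes, so the left side is not a superkey — BCNF is violated.
Its right-hand attributes {PlanID} are all prime, as are those of every other non-superkey FD — the relation is in 3NF.

3NF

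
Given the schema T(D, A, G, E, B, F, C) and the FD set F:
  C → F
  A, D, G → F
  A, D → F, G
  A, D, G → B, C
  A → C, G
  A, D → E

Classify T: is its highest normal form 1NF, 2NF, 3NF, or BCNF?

1NF

Candidate key: {A, D}. Prime attributes: {A, D}.
For C → F we have {C}⁺ = {C, F}; {C} is not a superkey, so BCNF fails.
C → F has non-prime {F} on the right and a non-superkey on the left, so 3NF fails.
Since {A} ⊂ {A, D} and {A}⁺ ⊇ {C, F, G} with {C, F, G} non-prime, there is a partial dependency; 2NF fails.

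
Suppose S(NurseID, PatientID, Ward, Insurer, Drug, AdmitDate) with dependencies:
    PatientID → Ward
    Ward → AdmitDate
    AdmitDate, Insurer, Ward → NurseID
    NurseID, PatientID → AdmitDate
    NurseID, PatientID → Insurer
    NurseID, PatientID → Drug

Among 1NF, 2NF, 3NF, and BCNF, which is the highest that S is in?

1NF

Candidate keys: {Insurer, PatientID}, {NurseID, PatientID}. Prime attributes: {Insurer, NurseID, PatientID}.
PatientID → Ward breaks BCNF: {PatientID}⁺ = {AdmitDate, PatientID, Ward}, so {PatientID} is not a superkey.
PatientID → Ward has non-prime {Ward} on the right and a non-superkey on the left, so 3NF fails.
The proper key subset {PatientID} of {Insurer, PatientID} determines non-prime {AdmitDate, Ward}, so the relation is not even in 2NF.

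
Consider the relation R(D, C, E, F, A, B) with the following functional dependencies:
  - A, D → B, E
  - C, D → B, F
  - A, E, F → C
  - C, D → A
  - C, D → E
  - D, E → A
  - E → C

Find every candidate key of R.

{D} never appears on the right of any FD, so every key must include it.
{A, D}⁺ = {A, B, C, D, E, F} — all of the relation — so {A, D} is a candidate key.
{C, D}⁺ = {A, B, C, D, E, F} — all of the relation — so {C, D} is a candidate key.
{D, E}⁺ = {A, B, C, D, E, F} — all of the relation — so {D, E} is a candidate key.
No proper subset of any of these is a key, and no other minimal superkey exists.

{A, D}, {C, D}, {D, E}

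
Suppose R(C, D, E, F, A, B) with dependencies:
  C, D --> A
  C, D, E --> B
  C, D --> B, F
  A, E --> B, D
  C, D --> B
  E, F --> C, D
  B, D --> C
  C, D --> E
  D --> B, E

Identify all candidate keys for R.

{D}⁺ = {A, B, C, D, E, F} — all of the relation — so {D} is a candidate key.
{A, E}⁺ = {A, B, C, D, E, F} — all of the relation — so {A, E} is a candidate key.
{E, F}⁺ = {A, B, C, D, E, F} — all of the relation — so {E, F} is a candidate key.
Any other superkey properly contains one of these, so there are no further candidate keys.

{A, E}, {D}, {E, F}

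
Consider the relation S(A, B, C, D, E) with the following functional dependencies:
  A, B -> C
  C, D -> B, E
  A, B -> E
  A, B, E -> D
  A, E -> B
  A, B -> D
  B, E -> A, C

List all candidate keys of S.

{A, B}⁺ = {A, B, C, D, E} — all of the relation — so {A, B} is a candidate key.
{A, E}⁺ = {A, B, C, D, E} — all of the relation — so {A, E} is a candidate key.
{B, E}⁺ = {A, B, C, D, E} — all of the relation — so {B, E} is a candidate key.
{C, D}⁺ = {A, B, C, D, E} — all of the relation — so {C, D} is a candidate key.
No proper subset of any of these is a key, and no other minimal superkey exists.

{A, B}, {A, E}, {B, E}, {C, D}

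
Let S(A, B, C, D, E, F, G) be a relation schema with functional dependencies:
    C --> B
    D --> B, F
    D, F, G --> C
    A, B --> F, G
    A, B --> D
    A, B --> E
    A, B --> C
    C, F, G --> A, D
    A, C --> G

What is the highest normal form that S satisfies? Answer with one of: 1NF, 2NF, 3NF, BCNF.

Candidate keys: {A, B}, {A, C}, {A, D}, {C, F, G}, {D, G}. Prime attributes: {A, B, C, D, F, G}.
C --> B breaks BCNF: {C}⁺ = {B, C}, so {C} is not a superkey.
Since {B} ⊆ prime attributes and every other non-superkey FD also has a prime right side, the schema is in 3NF.

3NF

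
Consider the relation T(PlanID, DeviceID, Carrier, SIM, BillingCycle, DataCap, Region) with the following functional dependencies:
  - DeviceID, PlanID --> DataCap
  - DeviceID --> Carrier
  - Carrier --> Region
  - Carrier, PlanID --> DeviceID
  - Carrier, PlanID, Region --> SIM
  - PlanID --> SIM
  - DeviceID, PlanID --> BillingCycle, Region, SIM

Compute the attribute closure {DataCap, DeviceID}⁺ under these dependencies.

{Carrier, DataCap, DeviceID, Region}

Start with {DataCap, DeviceID}.
DeviceID --> Carrier applies; add {Carrier} → now {Carrier, DataCap, DeviceID}.
Carrier --> Region applies; add {Region} → now {Carrier, DataCap, DeviceID, Region}.
No further FD applies.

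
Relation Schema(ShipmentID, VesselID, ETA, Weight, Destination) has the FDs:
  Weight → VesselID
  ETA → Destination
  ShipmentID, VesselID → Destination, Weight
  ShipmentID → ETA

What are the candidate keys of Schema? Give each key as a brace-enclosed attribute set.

{ShipmentID, VesselID}, {ShipmentID, Weight}

No FD produces {ShipmentID}, so it must be in every candidate key.
{ShipmentID, VesselID} is a candidate key since {ShipmentID, VesselID}⁺ = {Destination, ETA, ShipmentID, VesselID, Weight} covers every attribute.
{ShipmentID, Weight} is a candidate key since {ShipmentID, Weight}⁺ = {Destination, ETA, ShipmentID, VesselID, Weight} covers every attribute.
Any other superkey properly contains one of these, so there are no further candidate keys.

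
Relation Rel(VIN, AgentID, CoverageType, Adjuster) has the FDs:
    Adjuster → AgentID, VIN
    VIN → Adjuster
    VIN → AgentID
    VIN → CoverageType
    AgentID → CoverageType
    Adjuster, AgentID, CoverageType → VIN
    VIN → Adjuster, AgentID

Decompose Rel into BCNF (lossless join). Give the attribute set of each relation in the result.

{Adjuster, AgentID, VIN}; {AgentID, CoverageType}

Candidate keys of the original relation: {Adjuster}, {VIN}.
{Adjuster, AgentID, CoverageType, VIN}: {AgentID} determines {AgentID, CoverageType} here but is not a superkey — split on AgentID → CoverageType, giving {AgentID, CoverageType} and {Adjuster, AgentID, VIN}.
{AgentID, CoverageType} is in BCNF.
{Adjuster, AgentID, VIN} is in BCNF.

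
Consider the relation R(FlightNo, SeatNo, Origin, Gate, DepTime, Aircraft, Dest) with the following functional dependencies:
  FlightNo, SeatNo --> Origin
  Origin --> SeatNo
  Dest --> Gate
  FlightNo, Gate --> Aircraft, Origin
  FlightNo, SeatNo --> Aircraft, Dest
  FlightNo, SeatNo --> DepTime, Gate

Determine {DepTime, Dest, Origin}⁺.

Start with {DepTime, Dest, Origin}.
Origin --> SeatNo applies; add {SeatNo} → now {DepTime, Dest, Origin, SeatNo}.
Dest --> Gate applies; add {Gate} → now {DepTime, Dest, Gate, Origin, SeatNo}.
No further FD applies.

{DepTime, Dest, Gate, Origin, SeatNo}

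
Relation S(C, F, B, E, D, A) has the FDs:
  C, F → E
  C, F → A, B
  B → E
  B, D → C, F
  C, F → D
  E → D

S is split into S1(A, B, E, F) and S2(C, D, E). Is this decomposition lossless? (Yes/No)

Common attributes: {E}; their closure is {D, E}.
The closure covers neither S1 nor S2 entirely; the join is not lossless.

No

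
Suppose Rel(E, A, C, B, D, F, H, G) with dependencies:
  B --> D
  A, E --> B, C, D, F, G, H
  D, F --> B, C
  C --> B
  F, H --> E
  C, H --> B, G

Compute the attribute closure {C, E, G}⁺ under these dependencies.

{B, C, D, E, G}

Start with {C, E, G}.
C --> B applies; add {B} → now {B, C, E, G}.
B --> D applies; add {D} → now {B, C, D, E, G}.
No further FD applies.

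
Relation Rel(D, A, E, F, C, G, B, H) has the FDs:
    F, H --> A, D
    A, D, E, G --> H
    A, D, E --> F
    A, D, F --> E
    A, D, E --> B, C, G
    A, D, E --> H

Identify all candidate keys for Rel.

{A, D, E}, {A, D, F}, {F, H}

{F, H}⁺ = {A, B, C, D, E, F, G, H}, which is every attribute, so {F, H} is a candidate key.
{A, D, E}⁺ = {A, B, C, D, E, F, G, H}, which is every attribute, so {A, D, E} is a candidate key.
{A, D, F}⁺ = {A, B, C, D, E, F, G, H}, which is every attribute, so {A, D, F} is a candidate key.
No proper subset of any of these is a key, and no other minimal superkey exists.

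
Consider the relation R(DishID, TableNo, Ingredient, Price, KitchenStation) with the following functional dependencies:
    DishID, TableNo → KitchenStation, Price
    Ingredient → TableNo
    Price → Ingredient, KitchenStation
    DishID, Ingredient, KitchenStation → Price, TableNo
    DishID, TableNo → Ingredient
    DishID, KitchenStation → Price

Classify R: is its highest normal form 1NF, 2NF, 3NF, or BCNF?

Candidate keys: {DishID, Ingredient}, {DishID, KitchenStation}, {DishID, Price}, {DishID, TableNo}. Prime attributes: {DishID, Ingredient, KitchenStation, Price, TableNo}.
For Ingredient → TableNo we have {Ingredient}⁺ = {Ingredient, TableNo}; {Ingredient} is not a superkey, so BCNF fails.
Its right-hand attributes {TableNo} are all prime, as are those of every other non-superkey FD — the relation is in 3NF.

3NF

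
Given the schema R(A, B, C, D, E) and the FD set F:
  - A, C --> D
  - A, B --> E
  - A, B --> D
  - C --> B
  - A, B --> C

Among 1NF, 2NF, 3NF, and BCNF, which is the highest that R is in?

3NF

Candidate keys: {A, B}, {A, C}. Prime attributes: {A, B, C}.
For C --> B we have {C}⁺ = {B, C}; {C} is not a superkey, so BCNF fails.
Its right-hand attributes {B} are all prime, as are those of every other non-superkey FD — the relation is in 3NF.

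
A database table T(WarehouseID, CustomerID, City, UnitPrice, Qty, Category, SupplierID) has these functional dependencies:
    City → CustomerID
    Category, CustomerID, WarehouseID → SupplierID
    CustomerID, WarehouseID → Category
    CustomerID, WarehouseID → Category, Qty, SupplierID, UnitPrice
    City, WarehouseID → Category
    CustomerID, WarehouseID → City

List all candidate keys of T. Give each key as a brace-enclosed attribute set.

No FD produces {WarehouseID}, so it must be in every candidate key.
{City, WarehouseID} is a candidate key since {City, WarehouseID}⁺ = {Category, City, CustomerID, Qty, SupplierID, UnitPrice, WarehouseID} covers every attribute.
{CustomerID, WarehouseID} is a candidate key since {CustomerID, WarehouseID}⁺ = {Category, City, CustomerID, Qty, SupplierID, UnitPrice, WarehouseID} covers every attribute.
No proper subset of any of these is a key, and no other minimal superkey exists.

{City, WarehouseID}, {CustomerID, WarehouseID}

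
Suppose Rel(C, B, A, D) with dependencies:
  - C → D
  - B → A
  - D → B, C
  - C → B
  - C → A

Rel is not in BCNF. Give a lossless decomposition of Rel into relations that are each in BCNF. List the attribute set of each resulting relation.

Candidate keys of the original relation: {C}, {D}.
Within {A, B, C, D}: {B}⁺ ∩ {A, B, C, D} = {A, B}, not the whole set, so B → A violates BCNF; decompose into {A, B} and {B, C, D}.
{A, B}: every determinant is a superkey — BCNF.
{B, C, D}: every determinant is a superkey — BCNF.

{A, B}; {B, C, D}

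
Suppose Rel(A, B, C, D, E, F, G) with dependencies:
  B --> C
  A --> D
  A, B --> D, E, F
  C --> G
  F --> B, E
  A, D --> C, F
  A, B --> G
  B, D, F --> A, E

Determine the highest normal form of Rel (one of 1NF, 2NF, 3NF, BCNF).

1NF

Candidate keys: {A}, {D, F}. Prime attributes: {A, D, F}.
For B --> C we have {B}⁺ = {B, C, G}; {B} is not a superkey, so BCNF fails.
B --> C has non-prime {C} on the right and a non-superkey on the left, so 3NF fails.
Since {F} ⊂ {D, F} and {F}⁺ ⊇ {B, C, E, G} with {B, C, E, G} non-prime, there is a partial dependency; 2NF fails.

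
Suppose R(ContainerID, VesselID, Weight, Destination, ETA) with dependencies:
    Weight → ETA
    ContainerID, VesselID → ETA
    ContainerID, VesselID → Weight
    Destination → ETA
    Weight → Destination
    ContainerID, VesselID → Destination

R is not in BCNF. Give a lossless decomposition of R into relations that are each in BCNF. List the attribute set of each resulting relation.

Candidate key of the original relation: {ContainerID, VesselID}.
In {ContainerID, Destination, ETA, VesselID, Weight}, {Weight} is not a superkey ({Weight}⁺ restricted to this set is {Destination, ETA, Weight}), so split on Weight → Destination, ETA into {Destination, ETA, Weight} and {ContainerID, VesselID, Weight}.
In {Destination, ETA, Weight}, {Destination} is not a superkey ({Destination}⁺ restricted to this set is {Destination, ETA}), so split on Destination → ETA into {Destination, ETA} and {Destination, Weight}.
{Destination, ETA} has no BCNF violation.
{Destination, Weight} has no BCNF violation.
{ContainerID, VesselID, Weight} has no BCNF violation.

{ContainerID, VesselID, Weight}; {Destination, ETA}; {Destination, Weight}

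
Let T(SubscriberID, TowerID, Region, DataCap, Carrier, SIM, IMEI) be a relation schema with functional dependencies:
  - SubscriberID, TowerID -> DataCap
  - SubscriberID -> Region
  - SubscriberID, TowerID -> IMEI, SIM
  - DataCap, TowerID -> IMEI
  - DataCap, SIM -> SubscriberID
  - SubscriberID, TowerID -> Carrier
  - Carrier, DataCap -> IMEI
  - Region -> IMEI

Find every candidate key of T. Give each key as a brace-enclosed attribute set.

No FD produces {TowerID}, so it must be in every candidate key.
Closure of {SubscriberID, TowerID} is {Carrier, DataCap, IMEI, Region, SIM, SubscriberID, TowerID}, the whole schema; {SubscriberID, TowerID} is a candidate key.
Closure of {DataCap, SIM, TowerID} is {Carrier, DataCap, IMEI, Region, SIM, SubscriberID, TowerID}, the whole schema; {DataCap, SIM, TowerID} is a candidate key.
Any other superkey properly contains one of these, so there are no further candidate keys.

{DataCap, SIM, TowerID}, {SubscriberID, TowerID}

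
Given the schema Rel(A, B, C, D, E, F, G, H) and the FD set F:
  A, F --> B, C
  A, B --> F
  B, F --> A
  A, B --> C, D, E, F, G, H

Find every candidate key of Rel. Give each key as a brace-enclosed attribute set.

{A, B}, {A, F}, {B, F}

{A, B} is a candidate key since {A, B}⁺ = {A, B, C, D, E, F, G, H} covers every attribute.
{A, F} is a candidate key since {A, F}⁺ = {A, B, C, D, E, F, G, H} covers every attribute.
{B, F} is a candidate key since {B, F}⁺ = {A, B, C, D, E, F, G, H} covers every attribute.
These are minimal and exhaustive — every other superkey contains one of them.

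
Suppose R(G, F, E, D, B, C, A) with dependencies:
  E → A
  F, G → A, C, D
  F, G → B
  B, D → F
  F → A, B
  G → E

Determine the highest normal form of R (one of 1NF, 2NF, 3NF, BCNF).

Candidate keys: {B, D, G}, {F, G}. Prime attributes: {B, D, F, G}.
E → A breaks BCNF: {E}⁺ = {A, E}, so {E} is not a superkey.
E → A has non-prime {A} on the right and a non-superkey on the left, so 3NF fails.
{F} is a proper subset of the key {F, G}, and {F}⁺ contains the non-prime attribute {A} — a partial dependency, so 2NF is violated.

1NF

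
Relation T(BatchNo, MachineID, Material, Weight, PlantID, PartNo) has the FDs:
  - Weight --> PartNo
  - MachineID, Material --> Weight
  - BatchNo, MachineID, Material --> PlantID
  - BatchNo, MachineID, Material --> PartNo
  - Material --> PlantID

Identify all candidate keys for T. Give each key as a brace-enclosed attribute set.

{BatchNo, MachineID, Material}

{BatchNo, MachineID, Material} never appear on the right of any FD, so every key must include all of them.
{BatchNo, MachineID, Material} is a candidate key since {BatchNo, MachineID, Material}⁺ = {BatchNo, MachineID, Material, PartNo, PlantID, Weight} covers every attribute.
Every other attribute set either contains this one or has a smaller closure.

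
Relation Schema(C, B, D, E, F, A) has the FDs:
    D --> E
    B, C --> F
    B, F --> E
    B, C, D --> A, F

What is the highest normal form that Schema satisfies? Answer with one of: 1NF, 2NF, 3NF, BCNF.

1NF

Candidate key: {B, C, D}. Prime attributes: {B, C, D}.
D --> E: {D}⁺ = {D, E}, which is not all of the attributes, so the left side is not a superkey — BCNF is violated.
D --> E has non-prime {E} on the right and a non-superkey on the left, so 3NF fails.
{D} is a proper subset of the key {B, C, D}, and {D}⁺ contains the non-prime attribute {E} — a partial dependency, so 2NF is violated.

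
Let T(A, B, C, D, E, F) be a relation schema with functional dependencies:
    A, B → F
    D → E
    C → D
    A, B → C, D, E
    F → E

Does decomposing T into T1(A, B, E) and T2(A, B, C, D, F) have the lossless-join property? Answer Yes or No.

Yes

T1 ∩ T2 = {A, B}; its closure under F is {A, B, C, D, E, F}.
Since T1 ⊆ {A, B, C, D, E, F}, the intersection is a superkey of T1; the decomposition is lossless.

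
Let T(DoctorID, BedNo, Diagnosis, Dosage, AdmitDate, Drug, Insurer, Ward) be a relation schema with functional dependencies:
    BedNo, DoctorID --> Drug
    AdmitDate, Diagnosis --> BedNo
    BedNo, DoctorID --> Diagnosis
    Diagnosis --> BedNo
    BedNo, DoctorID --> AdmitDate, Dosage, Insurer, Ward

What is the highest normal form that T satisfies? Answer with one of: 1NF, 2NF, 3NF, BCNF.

3NF

Candidate keys: {BedNo, DoctorID}, {Diagnosis, DoctorID}. Prime attributes: {BedNo, Diagnosis, DoctorID}.
For AdmitDate, Diagnosis --> BedNo we have {AdmitDate, Diagnosis}⁺ = {AdmitDate, BedNo, Diagnosis}; {AdmitDate, Diagnosis} is not a superkey, so BCNF fails.
Its right-hand attributes {BedNo} are all prime, as are those of every other non-superkey FD — the relation is in 3NF.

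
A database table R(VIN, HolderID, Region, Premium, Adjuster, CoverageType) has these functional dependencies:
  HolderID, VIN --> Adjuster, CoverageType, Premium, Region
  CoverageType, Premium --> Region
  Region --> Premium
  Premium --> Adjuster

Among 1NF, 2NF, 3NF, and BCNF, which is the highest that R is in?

2NF

Candidate key: {HolderID, VIN}. Prime attributes: {HolderID, VIN}.
For CoverageType, Premium --> Region we have {CoverageType, Premium}⁺ = {Adjuster, CoverageType, Premium, Region}; {CoverageType, Premium} is not a superkey, so BCNF fails.
CoverageType, Premium --> Region has non-prime {Region} on the right and a non-superkey on the left, so 3NF fails.
No non-prime attribute depends on a proper subset of any candidate key, so 2NF holds.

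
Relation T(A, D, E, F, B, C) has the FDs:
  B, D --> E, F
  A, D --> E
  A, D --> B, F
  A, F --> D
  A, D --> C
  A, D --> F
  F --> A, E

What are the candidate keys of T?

{F}⁺ = {A, B, C, D, E, F}, which is every attribute, so {F} is a candidate key.
{A, D}⁺ = {A, B, C, D, E, F}, which is every attribute, so {A, D} is a candidate key.
{B, D}⁺ = {A, B, C, D, E, F}, which is every attribute, so {B, D} is a candidate key.
These are minimal and exhaustive — every other superkey contains one of them.

{A, D}, {B, D}, {F}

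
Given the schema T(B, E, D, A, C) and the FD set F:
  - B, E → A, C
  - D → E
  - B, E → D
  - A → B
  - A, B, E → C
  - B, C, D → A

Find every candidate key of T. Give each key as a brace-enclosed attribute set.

{A, D}⁺ = {A, B, C, D, E}, which is every attribute, so {A, D} is a candidate key.
{A, E}⁺ = {A, B, C, D, E}, which is every attribute, so {A, E} is a candidate key.
{B, D}⁺ = {A, B, C, D, E}, which is every attribute, so {B, D} is a candidate key.
{B, E}⁺ = {A, B, C, D, E}, which is every attribute, so {B, E} is a candidate key.
No proper subset of any of these is a key, and no other minimal superkey exists.

{A, D}, {A, E}, {B, D}, {B, E}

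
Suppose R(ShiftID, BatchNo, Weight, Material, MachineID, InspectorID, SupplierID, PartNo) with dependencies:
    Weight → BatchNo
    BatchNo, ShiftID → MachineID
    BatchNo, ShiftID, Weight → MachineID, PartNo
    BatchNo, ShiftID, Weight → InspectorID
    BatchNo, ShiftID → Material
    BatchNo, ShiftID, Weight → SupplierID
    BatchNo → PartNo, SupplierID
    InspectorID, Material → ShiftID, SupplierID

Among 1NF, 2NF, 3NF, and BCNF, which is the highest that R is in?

Candidate keys: {InspectorID, Material, Weight}, {ShiftID, Weight}. Prime attributes: {InspectorID, Material, ShiftID, Weight}.
For Weight → BatchNo we have {Weight}⁺ = {BatchNo, PartNo, SupplierID, Weight}; {Weight} is not a superkey, so BCNF fails.
Because {BatchNo} is non-prime and the left side of Weight → BatchNo is not a superkey, the relation is not in 3NF.
Since {Weight} ⊂ {ShiftID, Weight} and {Weight}⁺ ⊇ {BatchNo, PartNo, SupplierID} with {BatchNo, PartNo, SupplierID} non-prime, there is a partial dependency; 2NF fails.

1NF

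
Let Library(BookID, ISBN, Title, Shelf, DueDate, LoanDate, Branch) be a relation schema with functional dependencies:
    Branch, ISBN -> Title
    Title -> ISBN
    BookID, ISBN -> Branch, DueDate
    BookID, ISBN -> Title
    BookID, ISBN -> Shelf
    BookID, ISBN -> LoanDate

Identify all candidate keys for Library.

{BookID, ISBN}, {BookID, Title}

Attributes never on any right-hand side: {BookID} — every candidate key must contain it.
Closure of {BookID, ISBN} is {BookID, Branch, DueDate, ISBN, LoanDate, Shelf, Title}, the whole schema; {BookID, ISBN} is a candidate key.
Closure of {BookID, Title} is {BookID, Branch, DueDate, ISBN, LoanDate, Shelf, Title}, the whole schema; {BookID, Title} is a candidate key.
No proper subset of any of these is a key, and no other minimal superkey exists.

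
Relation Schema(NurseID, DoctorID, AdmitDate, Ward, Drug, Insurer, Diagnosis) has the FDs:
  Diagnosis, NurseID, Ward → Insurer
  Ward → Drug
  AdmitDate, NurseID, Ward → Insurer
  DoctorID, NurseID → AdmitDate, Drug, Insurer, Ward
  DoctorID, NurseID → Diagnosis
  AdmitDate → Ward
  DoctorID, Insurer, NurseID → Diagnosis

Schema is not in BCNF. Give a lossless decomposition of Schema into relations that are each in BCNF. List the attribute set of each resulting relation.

Candidate key of the original relation: {DoctorID, NurseID}.
In {AdmitDate, Diagnosis, DoctorID, Drug, Insurer, NurseID, Ward}, {Diagnosis, NurseID, Ward} is not a superkey ({Diagnosis, NurseID, Ward}⁺ restricted to this set is {Diagnosis, Drug, Insurer, NurseID, Ward}), so split on Diagnosis, NurseID, Ward → Drug, Insurer into {Diagnosis, Drug, Insurer, NurseID, Ward} and {AdmitDate, Diagnosis, DoctorID, NurseID, Ward}.
In {Diagnosis, Drug, Insurer, NurseID, Ward}, {Ward} is not a superkey ({Ward}⁺ restricted to this set is {Drug, Ward}), so split on Ward → Drug into {Drug, Ward} and {Diagnosis, Insurer, NurseID, Ward}.
{Drug, Ward}: every determinant is a superkey — BCNF.
{Diagnosis, Insurer, NurseID, Ward}: every determinant is a superkey — BCNF.
In {AdmitDate, Diagnosis, DoctorID, NurseID, Ward}, {AdmitDate} is not a superkey ({AdmitDate}⁺ restricted to this set is {AdmitDate, Ward}), so split on AdmitDate → Ward into {AdmitDate, Ward} and {AdmitDate, Diagnosis, DoctorID, NurseID}.
{AdmitDate, Ward}: every determinant is a superkey — BCNF.
{AdmitDate, Diagnosis, DoctorID, NurseID}: every determinant is a superkey — BCNF.

{AdmitDate, Diagnosis, DoctorID, NurseID}; {AdmitDate, Ward}; {Diagnosis, Insurer, NurseID, Ward}; {Drug, Ward}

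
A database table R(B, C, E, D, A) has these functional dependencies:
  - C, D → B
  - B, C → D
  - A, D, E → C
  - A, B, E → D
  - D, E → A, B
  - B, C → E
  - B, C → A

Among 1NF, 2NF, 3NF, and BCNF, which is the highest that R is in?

BCNF

Candidate keys: {A, B, E}, {B, C}, {C, D}, {D, E}. Prime attributes: {A, B, C, D, E}.
The left-hand side of every FD is a superkey, so BCNF is satisfied.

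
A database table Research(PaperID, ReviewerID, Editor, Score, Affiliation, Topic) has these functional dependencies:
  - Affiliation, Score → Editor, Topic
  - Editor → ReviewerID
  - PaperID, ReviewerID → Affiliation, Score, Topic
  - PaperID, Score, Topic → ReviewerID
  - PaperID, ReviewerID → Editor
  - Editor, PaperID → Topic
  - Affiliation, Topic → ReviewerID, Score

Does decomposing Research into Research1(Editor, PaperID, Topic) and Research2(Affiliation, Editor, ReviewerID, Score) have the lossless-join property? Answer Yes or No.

No

The shared attributes are {Editor} and {Editor}⁺ = {Editor, ReviewerID}.
Research1 ⊄ {Editor, ReviewerID} and Research2 ⊄ {Editor, ReviewerID}, so the split is lossy.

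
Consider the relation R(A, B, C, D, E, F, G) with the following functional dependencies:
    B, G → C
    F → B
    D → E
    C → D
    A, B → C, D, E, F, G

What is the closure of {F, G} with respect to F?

Start with {F, G}.
F → B applies; add {B} → now {B, F, G}.
B, G → C applies; add {C} → now {B, C, F, G}.
C → D applies; add {D} → now {B, C, D, F, G}.
D → E applies; add {E} → now {B, C, D, E, F, G}.
No further FD applies.

{B, C, D, E, F, G}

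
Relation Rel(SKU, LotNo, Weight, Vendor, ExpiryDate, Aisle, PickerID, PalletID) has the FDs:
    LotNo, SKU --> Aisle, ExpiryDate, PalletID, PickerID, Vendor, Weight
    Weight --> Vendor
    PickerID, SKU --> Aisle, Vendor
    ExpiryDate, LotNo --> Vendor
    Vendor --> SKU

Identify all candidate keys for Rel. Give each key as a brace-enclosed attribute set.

{ExpiryDate, LotNo}, {LotNo, SKU}, {LotNo, Vendor}, {LotNo, Weight}

{LotNo} never appears on the right of any FD, so every key must include it.
{ExpiryDate, LotNo}⁺ = {Aisle, ExpiryDate, LotNo, PalletID, PickerID, SKU, Vendor, Weight} — all of the relation — so {ExpiryDate, LotNo} is a candidate key.
{LotNo, SKU}⁺ = {Aisle, ExpiryDate, LotNo, PalletID, PickerID, SKU, Vendor, Weight} — all of the relation — so {LotNo, SKU} is a candidate key.
{LotNo, Vendor}⁺ = {Aisle, ExpiryDate, LotNo, PalletID, PickerID, SKU, Vendor, Weight} — all of the relation — so {LotNo, Vendor} is a candidate key.
{LotNo, Weight}⁺ = {Aisle, ExpiryDate, LotNo, PalletID, PickerID, SKU, Vendor, Weight} — all of the relation — so {LotNo, Weight} is a candidate key.
No proper subset of any of these is a key, and no other minimal superkey exists.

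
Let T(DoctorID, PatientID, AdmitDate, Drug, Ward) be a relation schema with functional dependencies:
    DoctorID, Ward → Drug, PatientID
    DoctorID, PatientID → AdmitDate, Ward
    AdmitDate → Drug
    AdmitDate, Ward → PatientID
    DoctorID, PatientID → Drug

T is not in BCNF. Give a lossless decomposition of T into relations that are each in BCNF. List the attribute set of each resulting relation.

{AdmitDate, DoctorID, Ward}; {AdmitDate, Drug}; {AdmitDate, PatientID, Ward}

Candidate keys of the original relation: {DoctorID, PatientID}, {DoctorID, Ward}.
{AdmitDate, DoctorID, Drug, PatientID, Ward}: {AdmitDate} determines {AdmitDate, Drug} here but is not a superkey — split on AdmitDate → Drug, giving {AdmitDate, Drug} and {AdmitDate, DoctorID, PatientID, Ward}.
{AdmitDate, Drug} is in BCNF.
{AdmitDate, DoctorID, PatientID, Ward}: {AdmitDate, Ward} determines {AdmitDate, PatientID, Ward} here but is not a superkey — split on AdmitDate, Ward → PatientID, giving {AdmitDate, PatientID, Ward} and {AdmitDate, DoctorID, Ward}.
{AdmitDate, PatientID, Ward} is in BCNF.
{AdmitDate, DoctorID, Ward} is in BCNF.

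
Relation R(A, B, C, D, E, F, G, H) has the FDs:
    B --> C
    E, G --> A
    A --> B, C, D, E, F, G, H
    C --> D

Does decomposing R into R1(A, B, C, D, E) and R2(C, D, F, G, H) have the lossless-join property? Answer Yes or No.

No

Common attributes: {C, D}; their closure is {C, D}.
Neither R1 nor R2 is contained in that closure, so the decomposition is lossy.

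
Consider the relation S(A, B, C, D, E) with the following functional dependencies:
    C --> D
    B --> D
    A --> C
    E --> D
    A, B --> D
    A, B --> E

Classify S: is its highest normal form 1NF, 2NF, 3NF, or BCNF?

1NF

Candidate key: {A, B}. Prime attributes: {A, B}.
C --> D breaks BCNF: {C}⁺ = {C, D}, so {C} is not a superkey.
C --> D has non-prime {D} on the right and a non-superkey on the left, so 3NF fails.
{A} is a proper subset of the key {A, B}, and {A}⁺ contains the non-prime attributes {C, D} — a partial dependency, so 2NF is violated.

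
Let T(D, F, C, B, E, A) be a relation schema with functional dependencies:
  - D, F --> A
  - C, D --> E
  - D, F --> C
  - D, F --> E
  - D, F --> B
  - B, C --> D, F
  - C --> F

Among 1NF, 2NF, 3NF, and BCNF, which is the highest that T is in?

Candidate keys: {B, C}, {C, D}, {D, F}. Prime attributes: {B, C, D, F}.
For C --> F we have {C}⁺ = {C, F}; {C} is not a superkey, so BCNF fails.
Its right-hand attributes {F} are all prime, as are those of every other non-superkey FD — the relation is in 3NF.

3NF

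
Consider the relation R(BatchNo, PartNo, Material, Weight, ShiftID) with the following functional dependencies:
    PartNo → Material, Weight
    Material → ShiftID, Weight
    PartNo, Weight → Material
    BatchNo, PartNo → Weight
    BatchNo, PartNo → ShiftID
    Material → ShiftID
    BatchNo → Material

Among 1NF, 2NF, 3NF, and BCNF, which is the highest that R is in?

Candidate key: {BatchNo, PartNo}. Prime attributes: {BatchNo, PartNo}.
PartNo → Material, Weight: {PartNo}⁺ = {Material, PartNo, ShiftID, Weight}, which is not all of the attributes, so the left side is not a superkey — BCNF is violated.
Because {Material, Weight} are non-prime and the left side of PartNo → Material, Weight is not a superkey, the relation is not in 3NF.
The proper key subset {BatchNo} of {BatchNo, PartNo} determines non-prime {Material, ShiftID, Weight}, so the relation is not even in 2NF.

1NF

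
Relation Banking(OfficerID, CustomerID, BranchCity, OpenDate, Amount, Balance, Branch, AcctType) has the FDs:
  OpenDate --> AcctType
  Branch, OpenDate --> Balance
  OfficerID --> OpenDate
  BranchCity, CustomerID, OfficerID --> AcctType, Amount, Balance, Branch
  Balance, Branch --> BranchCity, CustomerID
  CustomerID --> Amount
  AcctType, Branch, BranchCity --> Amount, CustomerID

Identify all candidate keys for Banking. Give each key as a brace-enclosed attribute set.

{Branch, OfficerID}, {BranchCity, CustomerID, OfficerID}

{OfficerID} never appears on the right of any FD, so every key must include it.
{Branch, OfficerID}⁺ = {AcctType, Amount, Balance, Branch, BranchCity, CustomerID, OfficerID, OpenDate}, which is every attribute, so {Branch, OfficerID} is a candidate key.
{BranchCity, CustomerID, OfficerID}⁺ = {AcctType, Amount, Balance, Branch, BranchCity, CustomerID, OfficerID, OpenDate}, which is every attribute, so {BranchCity, CustomerID, OfficerID} is a candidate key.
These are minimal and exhaustive — every other superkey contains one of them.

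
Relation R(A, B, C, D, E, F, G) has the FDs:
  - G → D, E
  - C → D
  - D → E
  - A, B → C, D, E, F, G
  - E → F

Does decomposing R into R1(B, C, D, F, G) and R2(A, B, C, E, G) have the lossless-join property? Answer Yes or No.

Yes

R1 ∩ R2 = {B, C, G}; its closure under F is {B, C, D, E, F, G}.
R1 is contained in that closure, so R1 ∩ R2 → R1 holds and the join is lossless.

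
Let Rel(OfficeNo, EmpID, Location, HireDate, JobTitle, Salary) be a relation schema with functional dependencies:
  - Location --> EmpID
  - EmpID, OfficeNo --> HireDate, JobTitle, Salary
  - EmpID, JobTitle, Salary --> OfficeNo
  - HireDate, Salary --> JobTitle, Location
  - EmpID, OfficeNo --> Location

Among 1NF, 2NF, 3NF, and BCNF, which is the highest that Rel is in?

Candidate keys: {EmpID, JobTitle, Salary}, {EmpID, OfficeNo}, {HireDate, Salary}, {JobTitle, Location, Salary}, {Location, OfficeNo}. Prime attributes: {EmpID, HireDate, JobTitle, Location, OfficeNo, Salary}.
Location --> EmpID: {Location}⁺ = {EmpID, Location}, which is not all of the attributes, so the left side is not a superkey — BCNF is violated.
Its right-hand attributes {EmpID} are all prime, as are those of every other non-superkey FD — the relation is in 3NF.

3NF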